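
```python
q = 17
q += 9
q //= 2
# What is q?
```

Trace:
`q = 17` → q = 17
`q += 9` → q = 26
`q //= 2` → q = 13
So q = 13

Answer: 13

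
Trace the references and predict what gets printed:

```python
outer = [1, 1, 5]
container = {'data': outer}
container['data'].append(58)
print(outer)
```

Key concept: dict holds reference to list.
Step by step:
`outer = [1, 1, 5]` → outer = [1, 1, 5]
`container = {'data': outer}` → container = {'data': [1, 1, 5]}
`container['data'].append(58)` → outer = [1, 1, 5, 58]; container = {'data': [1, 1, 5, 58]}
`print(outer)` → prints [1, 1, 5, 58]

Answer: [1, 1, 5, 58]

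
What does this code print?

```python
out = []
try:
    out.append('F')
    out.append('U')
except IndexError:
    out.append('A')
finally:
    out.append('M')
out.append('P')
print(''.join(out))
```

Execution trace: 'F' (try body) → 'U' (try body, no exception) → 'M' (finally) → 'P' (after the try/except). Output: FUMP

Answer: FUMP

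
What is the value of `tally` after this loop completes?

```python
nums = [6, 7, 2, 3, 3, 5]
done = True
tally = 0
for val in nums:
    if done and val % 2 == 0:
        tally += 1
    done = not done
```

Count even values at even positions
`tally` takes the values: 0 → 1 → 2

Answer: 2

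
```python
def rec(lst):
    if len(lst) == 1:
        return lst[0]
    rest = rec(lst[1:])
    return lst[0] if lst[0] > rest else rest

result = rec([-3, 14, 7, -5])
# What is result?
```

Recursive max over [-3, 14, 7, -5] = 14

Answer: 14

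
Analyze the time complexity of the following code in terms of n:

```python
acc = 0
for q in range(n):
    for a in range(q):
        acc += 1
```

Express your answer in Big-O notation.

Each loop level contributes: n × n. Multiplying the contributions gives O(n^2).

Answer: O(n^2)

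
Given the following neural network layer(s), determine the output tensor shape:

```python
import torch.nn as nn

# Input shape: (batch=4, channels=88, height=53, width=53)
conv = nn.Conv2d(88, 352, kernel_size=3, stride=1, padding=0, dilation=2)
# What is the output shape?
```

Input: (4, 88, 53, 53) -> Output: (4, 352, 49, 49)

Answer: (4, 352, 49, 49)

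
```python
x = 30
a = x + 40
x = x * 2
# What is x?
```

Trace:
`x = 30` → x = 30
`a = x + 40` → a = 70
`x = x * 2` → x = 60
So x = 60

Answer: 60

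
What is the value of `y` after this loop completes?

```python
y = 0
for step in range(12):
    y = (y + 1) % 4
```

Increment mod 4, 12 times = 0
`y` takes the values: 0 → 1 → 2 → 3 → 0 → 1 → 2 → 3 → 0 → 1 → 2 → 3 → 0

Answer: 0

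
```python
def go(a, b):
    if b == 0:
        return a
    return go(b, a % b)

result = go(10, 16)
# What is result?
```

go(10, 16) -> go(16, 10) -> go(10, 6) -> go(6, 4) -> go(4, 2) -> go(2, 0) -> 2

Answer: 2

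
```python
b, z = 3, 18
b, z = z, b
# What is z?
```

Trace:
`b, z = 3, 18` → b = 3; z = 18
`b, z = z, b` → b = 18; z = 3
So z = 3

Answer: 3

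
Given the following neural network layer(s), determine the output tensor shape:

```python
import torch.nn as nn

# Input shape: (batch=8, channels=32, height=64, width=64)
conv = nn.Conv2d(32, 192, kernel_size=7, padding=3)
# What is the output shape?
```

Input: (8, 32, 64, 64) -> Output: (8, 192, 64, 64)

Answer: (8, 192, 64, 64)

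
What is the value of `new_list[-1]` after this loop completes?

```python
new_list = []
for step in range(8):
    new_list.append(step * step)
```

Last element of squares 0 to 7
`new_list` takes the values: [] → [0] → [0, 1] → [0, 1, 4] → [0, 1, 4, 9] → [0, 1, 4, 9, 16] → [0, 1, 4, 9, 16, 25] → [0, 1, 4, 9, 16, 25, 36] → [0, 1, 4, 9, 16, 25, 36, 49]
So `new_list[-1]` = 49

Answer: 49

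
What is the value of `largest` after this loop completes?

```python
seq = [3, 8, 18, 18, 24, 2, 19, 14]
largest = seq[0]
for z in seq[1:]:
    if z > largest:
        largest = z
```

Maximum of [3, 8, 18, 18, 24, 2, 19, 14]
`largest` takes the values: 3 → 8 → 18 → 24

Answer: 24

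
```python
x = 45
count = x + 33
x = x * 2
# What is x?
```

Trace:
`x = 45` → x = 45
`count = x + 33` → count = 78
`x = x * 2` → x = 90
So x = 90

Answer: 90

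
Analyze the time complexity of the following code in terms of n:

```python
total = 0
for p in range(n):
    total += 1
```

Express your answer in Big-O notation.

Each loop level contributes: n. Multiplying the contributions gives O(n).

Answer: O(n)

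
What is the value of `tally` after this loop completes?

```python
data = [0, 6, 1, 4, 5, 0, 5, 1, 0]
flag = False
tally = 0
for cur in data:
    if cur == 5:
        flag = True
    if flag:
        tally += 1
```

Count elements after first 5 in [0, 6, 1, 4, 5, 0, 5, 1, 0]
`tally` takes the values: 0 → 1 → 2 → 3 → 4 → 5

Answer: 5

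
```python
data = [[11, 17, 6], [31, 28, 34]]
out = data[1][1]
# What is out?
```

Trace:
`data = [[11, 17, 6], [31, 28, 34]]` → data = [[11, 17, 6], [31, 28, 34]]
`out = data[1][1]` → out = 28
So out = 28

Answer: 28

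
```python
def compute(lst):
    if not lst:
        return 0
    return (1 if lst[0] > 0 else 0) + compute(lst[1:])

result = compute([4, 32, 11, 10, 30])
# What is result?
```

Count of positive elements in [4, 32, 11, 10, 30] = 5

Answer: 5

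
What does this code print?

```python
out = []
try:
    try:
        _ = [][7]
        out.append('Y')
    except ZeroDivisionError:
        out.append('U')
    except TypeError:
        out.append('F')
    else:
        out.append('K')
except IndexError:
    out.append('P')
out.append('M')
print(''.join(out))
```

Execution trace: 'P' (outer except IndexError) → 'M' (after the try/except). Output: PM

Answer: PM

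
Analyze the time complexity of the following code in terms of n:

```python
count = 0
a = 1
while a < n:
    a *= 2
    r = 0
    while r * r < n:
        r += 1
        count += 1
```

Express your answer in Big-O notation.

Each loop level contributes: log n × √n. Multiplying the contributions gives O(√n log n).

Answer: O(√n log n)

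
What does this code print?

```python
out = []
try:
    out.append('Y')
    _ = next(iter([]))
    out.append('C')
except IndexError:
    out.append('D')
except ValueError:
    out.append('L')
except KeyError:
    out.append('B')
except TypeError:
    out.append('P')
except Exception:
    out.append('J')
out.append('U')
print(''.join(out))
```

Execution trace: 'Y' (try body) → 'J' (except Exception) → 'U' (after the try/except). Output: YJU

Answer: YJU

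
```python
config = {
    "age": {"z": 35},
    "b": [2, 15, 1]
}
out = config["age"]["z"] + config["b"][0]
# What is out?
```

Trace:
`config = { ...` → config = {'age': {'z': 35}, 'b': [2, 15, 1]}
`out = config["age"]["z"] + config["b"][0]` → out = 37
So out = 37

Answer: 37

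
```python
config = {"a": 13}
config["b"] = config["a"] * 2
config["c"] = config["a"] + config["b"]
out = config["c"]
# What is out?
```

Trace:
`config = {"a": 13}` → config = {'a': 13}
`config["b"] = config["a"] * 2` → config = {'a': 13, 'b': 26}
`config["c"] = config["a"] + config["b"]` → config = {'a': 13, 'b': 26, 'c': 39}
`out = config["c"]` → out = 39
So out = 39

Answer: 39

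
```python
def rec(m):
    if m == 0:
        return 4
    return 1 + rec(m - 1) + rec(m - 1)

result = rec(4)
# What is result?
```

rec(m) = 1 + 2·rec(m-1), rec(0)=4. Closed form: (4+1)·2^4 - 1 = 79.

Answer: 79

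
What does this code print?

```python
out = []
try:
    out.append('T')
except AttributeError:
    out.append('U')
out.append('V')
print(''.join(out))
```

Execution trace: 'T' (try body, no exception) → 'V' (after the try/except). Output: TV

Answer: TV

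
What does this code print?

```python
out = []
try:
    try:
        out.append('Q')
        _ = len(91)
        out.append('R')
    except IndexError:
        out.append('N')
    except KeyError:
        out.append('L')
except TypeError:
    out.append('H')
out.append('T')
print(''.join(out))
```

Execution trace: 'Q' (try body) → 'H' (outer except TypeError) → 'T' (after the try/except). Output: QHT

Answer: QHT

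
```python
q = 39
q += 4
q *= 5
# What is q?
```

Trace:
`q = 39` → q = 39
`q += 4` → q = 43
`q *= 5` → q = 215
So q = 215

Answer: 215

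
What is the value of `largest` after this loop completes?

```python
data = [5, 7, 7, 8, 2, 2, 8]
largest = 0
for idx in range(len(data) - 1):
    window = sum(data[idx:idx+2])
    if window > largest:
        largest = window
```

Max sum of 2-element window in [5, 7, 7, 8, 2, 2, 8]
`largest` takes the values: 0 → 12 → 14 → 15

Answer: 15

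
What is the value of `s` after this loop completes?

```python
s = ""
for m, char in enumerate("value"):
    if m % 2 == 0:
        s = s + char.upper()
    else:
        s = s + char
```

Uppercase even positions in 'value'
`s` takes the values: "" → "V" → "Va" → "VaL" → "VaLu" → "VaLuE"

Answer: "VaLuE"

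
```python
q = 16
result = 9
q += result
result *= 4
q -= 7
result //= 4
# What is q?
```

Trace:
`q = 16` → q = 16
`result = 9` → result = 9
`q += result` → q = 25
`result *= 4` → result = 36
`q -= 7` → q = 18
`result //= 4` → result = 9
So q = 18

Answer: 18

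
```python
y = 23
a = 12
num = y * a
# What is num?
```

Trace:
`y = 23` → y = 23
`a = 12` → a = 12
`num = y * a` → num = 276
So num = 276

Answer: 276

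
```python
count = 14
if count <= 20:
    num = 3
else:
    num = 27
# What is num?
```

Trace:
`count = 14` → count = 14
`if count <= 20: ...` → count <= 20 is True → num = 3
So num = 3

Answer: 3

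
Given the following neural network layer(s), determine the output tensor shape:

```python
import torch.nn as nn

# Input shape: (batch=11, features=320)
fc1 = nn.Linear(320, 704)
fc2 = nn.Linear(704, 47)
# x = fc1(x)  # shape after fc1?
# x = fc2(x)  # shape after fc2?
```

Input: (11, 320) -> after fc1: (11, 704) -> Output: (11, 47)

Answer: (11, 47)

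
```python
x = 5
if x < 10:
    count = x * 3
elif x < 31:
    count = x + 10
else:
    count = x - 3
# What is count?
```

Trace:
`x = 5` → x = 5
`if x < 10: ...` → x < 10 is True → count = 15
So count = 15

Answer: 15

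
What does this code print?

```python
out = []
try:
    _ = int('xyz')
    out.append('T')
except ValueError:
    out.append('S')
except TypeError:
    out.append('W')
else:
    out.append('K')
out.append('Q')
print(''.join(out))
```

Execution trace: 'S' (except ValueError) → 'Q' (after the try/except). Output: SQ

Answer: SQ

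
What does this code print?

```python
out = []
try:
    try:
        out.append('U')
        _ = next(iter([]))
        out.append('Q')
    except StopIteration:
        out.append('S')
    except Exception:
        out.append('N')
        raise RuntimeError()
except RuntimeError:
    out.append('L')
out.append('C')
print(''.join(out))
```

Execution trace: 'U' (inner try body) → 'S' (inner except StopIteration) → 'C' (after the try/except). Output: USC

Answer: USC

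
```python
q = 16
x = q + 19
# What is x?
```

Trace:
`q = 16` → q = 16
`x = q + 19` → x = 35
So x = 35

Answer: 35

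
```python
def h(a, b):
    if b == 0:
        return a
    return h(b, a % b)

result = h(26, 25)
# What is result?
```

h(26, 25) -> h(25, 1) -> h(1, 0) -> 1

Answer: 1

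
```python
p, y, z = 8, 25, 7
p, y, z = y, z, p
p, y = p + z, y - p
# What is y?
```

Trace:
`p, y, z = 8, 25, 7` → p = 8; y = 25; z = 7
`p, y, z = y, z, p` → p = 25; y = 7; z = 8
`p, y = p + z, y - p` → p = 33; y = -18
So y = -18

Answer: -18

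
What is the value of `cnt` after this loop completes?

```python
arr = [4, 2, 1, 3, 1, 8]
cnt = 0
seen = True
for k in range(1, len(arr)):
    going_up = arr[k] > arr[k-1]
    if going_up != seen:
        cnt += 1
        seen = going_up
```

Count direction changes in [4, 2, 1, 3, 1, 8]
`cnt` takes the values: 0 → 1 → 2 → 3 → 4

Answer: 4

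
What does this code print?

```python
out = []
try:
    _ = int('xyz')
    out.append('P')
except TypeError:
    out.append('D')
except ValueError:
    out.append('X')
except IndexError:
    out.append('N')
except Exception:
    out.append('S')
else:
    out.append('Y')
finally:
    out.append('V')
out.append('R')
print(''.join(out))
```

Execution trace: 'X' (except ValueError) → 'V' (finally) → 'R' (after the try/except). Output: XVR

Answer: XVR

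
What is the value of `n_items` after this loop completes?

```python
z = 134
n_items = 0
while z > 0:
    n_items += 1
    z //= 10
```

Count digits by repeated division by 10
`n_items` takes the values: 0 → 1 → 2 → 3

Answer: 3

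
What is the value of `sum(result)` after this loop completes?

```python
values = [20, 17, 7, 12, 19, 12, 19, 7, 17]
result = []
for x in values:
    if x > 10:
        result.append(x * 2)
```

Sum of doubled values > 10
`result` takes the values: [] → [40] → [40, 34] → [40, 34, 24] → [40, 34, 24, 38] → [40, 34, 24, 38, 24] → [40, 34, 24, 38, 24, 38] → [40, 34, 24, 38, 24, 38, 34]
So `sum(result)` = 232

Answer: 232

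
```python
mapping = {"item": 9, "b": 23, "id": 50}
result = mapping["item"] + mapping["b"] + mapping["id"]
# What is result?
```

Trace:
`mapping = {"item": 9, "b": 23, "id": 50}` → mapping = {'item': 9, 'b': 23, 'id': 50}
`result = mapping["item"] + mapping["b"] + mapping["id"]` → result = 82
So result = 82

Answer: 82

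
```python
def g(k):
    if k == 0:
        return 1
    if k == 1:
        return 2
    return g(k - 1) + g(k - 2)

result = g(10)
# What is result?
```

Build up from base cases: g(0)=1, g(1)=2, g(2)=3, g(3)=5, g(4)=8, g(5)=13, g(6)=21, ..., g(10)=144

Answer: 144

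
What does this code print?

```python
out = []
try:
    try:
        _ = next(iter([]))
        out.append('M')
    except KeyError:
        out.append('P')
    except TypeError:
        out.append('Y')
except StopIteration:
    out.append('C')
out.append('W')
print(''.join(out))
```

Execution trace: 'C' (outer except StopIteration) → 'W' (after the try/except). Output: CW

Answer: CW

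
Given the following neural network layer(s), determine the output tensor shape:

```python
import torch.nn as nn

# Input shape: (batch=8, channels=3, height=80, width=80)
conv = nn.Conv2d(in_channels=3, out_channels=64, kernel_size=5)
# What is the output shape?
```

Input: (8, 3, 80, 80) -> Output: (8, 64, 76, 76)

Answer: (8, 64, 76, 76)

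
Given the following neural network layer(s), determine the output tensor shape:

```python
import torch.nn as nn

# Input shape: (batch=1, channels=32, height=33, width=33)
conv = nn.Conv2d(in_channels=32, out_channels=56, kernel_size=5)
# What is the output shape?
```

Input: (1, 32, 33, 33) -> Output: (1, 56, 29, 29)

Answer: (1, 56, 29, 29)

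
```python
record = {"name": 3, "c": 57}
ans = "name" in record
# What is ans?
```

Trace:
`record = {"name": 3, "c": 57}` → record = {'name': 3, 'c': 57}
`ans = "name" in record` → ans = True
So ans = True

Answer: True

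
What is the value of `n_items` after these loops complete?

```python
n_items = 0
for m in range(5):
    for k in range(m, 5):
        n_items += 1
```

Upper triangle: 5 + 4 + ... + 1
`n_items` takes the values: 0 → 1 → 2 → 3 → 4 → 5 → 6 → 7 → 8 → 9 → 10 → 11 → 12 → 13 → 14 → 15

Answer: 15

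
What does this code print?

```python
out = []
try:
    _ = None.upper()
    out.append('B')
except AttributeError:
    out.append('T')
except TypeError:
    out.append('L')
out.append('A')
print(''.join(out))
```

Execution trace: 'T' (except AttributeError) → 'A' (after the try/except). Output: TA

Answer: TA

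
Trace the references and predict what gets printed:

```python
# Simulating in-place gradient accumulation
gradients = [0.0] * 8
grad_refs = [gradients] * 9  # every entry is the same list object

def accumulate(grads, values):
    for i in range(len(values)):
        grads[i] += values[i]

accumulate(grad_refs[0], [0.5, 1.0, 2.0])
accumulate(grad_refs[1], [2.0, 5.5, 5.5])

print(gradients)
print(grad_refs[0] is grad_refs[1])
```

Key concept: gradient accumulation aliasing.
Step by step:
`gradients = [0.0] * 8` → gradients = [0.0, 0.0, 0.0, 0.0, 0.0, 0.0, 0.0, 0.0]
`grad_refs = [gradients] * 9` → grad_refs = [[0.0, 0.0, 0.0, 0.0, 0.0, 0.0, 0.0, 0.0], [0.0, 0.0, 0.0, 0.0, 0.0, 0.0, 0.0, 0.0], [0.0, 0.0, 0.0, 0.0, 0.0, 0.0, 0.0, 0.0], [0.0, 0.0, 0.0, 0.0, 0.0, 0.0, 0.0, 0.0], [0.0, 0.0, 0.0, 0.0, 0.0, 0.0, 0.0, 0.0], [0.0, 0.0, 0.0, 0.0, 0.0, 0.0, 0.0, 0.0], [0.0, 0.0, 0.0, 0.0, 0.0, 0.0, 0.0, 0.0], [0.0, 0.0, 0.0, 0.0, 0.0, 0.0, 0.0, 0.0], [0.0, 0.0, 0.0, 0.0, 0.0, 0.0, 0.0, 0.0]]
`accumulate(grad_refs[0], [0.5, 1.0, 2.0])` → gradients = [0.5, 1.0, 2.0, 0.0, 0.0, 0.0, 0.0, 0.0]; grad_refs = [[0.5, 1.0, 2.0, 0.0, 0.0, 0.0, 0.0, 0.0], [0.5, 1.0, 2.0, 0.0, 0.0, 0.0, 0.0, 0.0], [0.5, 1.0, 2.0, 0.0, 0.0, 0.0, 0.0, 0.0], [0.5, 1.0, 2.0, 0.0, 0.0, 0.0, 0.0, 0.0], [0.5, 1.0, 2.0, 0.0, 0.0, 0.0, 0.0, 0.0], [0.5, 1.0, 2.0, 0.0, 0.0, 0.0, 0.0, 0.0], [0.5, 1.0, 2.0, 0.0, 0.0, 0.0, 0.0, 0.0], [0.5, 1.0, 2.0, 0.0, 0.0, 0.0, 0.0, 0.0], [0.5, 1.0, 2.0, 0.0, 0.0, 0.0, 0.0, 0.0]]
`accumulate(grad_refs[1], [2.0, 5.5, 5.5])` → gradients = [2.5, 6.5, 7.5, 0.0, 0.0, 0.0, 0.0, 0.0]; grad_refs = [[2.5, 6.5, 7.5, 0.0, 0.0, 0.0, 0.0, 0.0], [2.5, 6.5, 7.5, 0.0, 0.0, 0.0, 0.0, 0.0], [2.5, 6.5, 7.5, 0.0, 0.0, 0.0, 0.0, 0.0], [2.5, 6.5, 7.5, 0.0, 0.0, 0.0, 0.0, 0.0], [2.5, 6.5, 7.5, 0.0, 0.0, 0.0, 0.0, 0.0], [2.5, 6.5, 7.5, 0.0, 0.0, 0.0, 0.0, 0.0], [2.5, 6.5, 7.5, 0.0, 0.0, 0.0, 0.0, 0.0], [2.5, 6.5, 7.5, 0.0, 0.0, 0.0, 0.0, 0.0], [2.5, 6.5, 7.5, 0.0, 0.0, 0.0, 0.0, 0.0]]
`print(gradients)` → prints [2.5, 6.5, 7.5, 0.0, 0.0, 0.0, 0.0, 0.0]
`print(grad_refs[0] is grad_refs[1])` → prints True

Answer:
[2.5, 6.5, 7.5, 0.0, 0.0, 0.0, 0.0, 0.0]
True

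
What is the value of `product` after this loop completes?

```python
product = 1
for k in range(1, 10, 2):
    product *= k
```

Product of 1, 3, 5, ... up to 9
`product` takes the values: 1 → 3 → 15 → 105 → 945

Answer: 945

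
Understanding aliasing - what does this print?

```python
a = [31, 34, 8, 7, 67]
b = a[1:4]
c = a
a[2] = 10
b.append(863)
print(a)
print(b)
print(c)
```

Key concept: slice vs alias.
Step by step:
`a = [31, 34, 8, 7, 67]` → a = [31, 34, 8, 7, 67]
`b = a[1:4]` → b = [34, 8, 7]
`c = a` → c = [31, 34, 8, 7, 67] (same object as a)
`a[2] = 10` → a = [31, 34, 10, 7, 67] (same object as c); c = [31, 34, 10, 7, 67] (same object as a)
`b.append(863)` → b = [34, 8, 7, 863]
`print(a)` → prints [31, 34, 10, 7, 67]
`print(b)` → prints [34, 8, 7, 863]
`print(c)` → prints [31, 34, 10, 7, 67]

Answer:
[31, 34, 10, 7, 67]
[34, 8, 7, 863]
[31, 34, 10, 7, 67]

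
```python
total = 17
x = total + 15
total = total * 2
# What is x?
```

Trace:
`total = 17` → total = 17
`x = total + 15` → x = 32
`total = total * 2` → total = 34
So x = 32

Answer: 32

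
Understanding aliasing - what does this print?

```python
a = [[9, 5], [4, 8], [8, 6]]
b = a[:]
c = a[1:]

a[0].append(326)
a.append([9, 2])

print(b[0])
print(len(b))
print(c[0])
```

Key concept: slice with nested mutation.
Step by step:
`a = [[9, 5], [4, 8], [8, 6]]` → a = [[9, 5], [4, 8], [8, 6]]
`b = a[:]` → b = [[9, 5], [4, 8], [8, 6]]
`c = a[1:]` → c = [[4, 8], [8, 6]]
`a[0].append(326)` → a = [[9, 5, 326], [4, 8], [8, 6]]; b = [[9, 5, 326], [4, 8], [8, 6]]
`a.append([9, 2])` → a = [[9, 5, 326], [4, 8], [8, 6], [9, 2]]
`print(b[0])` → prints [9, 5, 326]
`print(len(b))` → prints 3
`print(c[0])` → prints [4, 8]

Answer:
[9, 5, 326]
3
[4, 8]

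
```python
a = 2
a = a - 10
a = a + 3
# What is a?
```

Trace:
`a = 2` → a = 2
`a = a - 10` → a = -8
`a = a + 3` → a = -5
So a = -5

Answer: -5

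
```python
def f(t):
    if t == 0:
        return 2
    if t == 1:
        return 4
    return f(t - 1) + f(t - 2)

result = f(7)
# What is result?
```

Build up from base cases: f(0)=2, f(1)=4, f(2)=6, f(3)=10, f(4)=16, f(5)=26, f(6)=42, ..., f(7)=68

Answer: 68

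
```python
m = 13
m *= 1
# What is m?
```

Trace:
`m = 13` → m = 13
`m *= 1` → m = 13
So m = 13

Answer: 13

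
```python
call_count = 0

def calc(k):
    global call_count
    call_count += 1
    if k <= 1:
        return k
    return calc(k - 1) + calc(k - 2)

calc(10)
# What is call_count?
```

Calls(k) = 1 + Calls(k-1) + Calls(k-2); Calls(0)=Calls(1)=1. For k=10 this gives 177.

Answer: 177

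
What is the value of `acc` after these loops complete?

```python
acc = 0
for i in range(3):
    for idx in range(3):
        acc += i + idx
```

Sum of all i+idx for i,idx in 3x3
`acc` takes the values: 0 → 1 → 3 → 4 → 6 → 9 → 11 → 14 → 18

Answer: 18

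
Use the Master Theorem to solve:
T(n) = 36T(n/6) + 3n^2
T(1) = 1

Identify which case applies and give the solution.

a=36, b=6, f(n)=3n^2. log_6(36) = 2. Since c=2 = 2, Case 2 applies: T(n) = Θ(n^log_b(a) · log n) = O(n^2 log n).

Answer: O(n^2 log n) - Case 2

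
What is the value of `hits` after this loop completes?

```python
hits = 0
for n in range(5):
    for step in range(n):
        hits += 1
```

Triangle number: 0+1+2+...+4
`hits` takes the values: 0 → 1 → 2 → 3 → 4 → 5 → 6 → 7 → 8 → 9 → 10

Answer: 10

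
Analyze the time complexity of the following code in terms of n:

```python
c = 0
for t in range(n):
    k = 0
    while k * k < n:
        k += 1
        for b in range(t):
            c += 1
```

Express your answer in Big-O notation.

Each loop level contributes: n × √n × n. Multiplying the contributions gives O(n^2√n).

Answer: O(n^2√n)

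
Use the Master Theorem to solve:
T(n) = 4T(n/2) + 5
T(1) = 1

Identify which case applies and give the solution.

a=4, b=2, f(n)=5. log_2(4) = 2. Since c=0 < 2, Case 1 applies: T(n) = Θ(n^log_b(a)) = O(n^2).

Answer: O(n^2) - Case 1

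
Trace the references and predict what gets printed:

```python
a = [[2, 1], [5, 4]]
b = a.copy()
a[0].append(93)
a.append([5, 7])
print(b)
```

Key concept: shallow copy with nested lists.
Step by step:
`a = [[2, 1], [5, 4]]` → a = [[2, 1], [5, 4]]
`b = a.copy()` → b = [[2, 1], [5, 4]]
`a[0].append(93)` → a = [[2, 1, 93], [5, 4]]; b = [[2, 1, 93], [5, 4]]
`a.append([5, 7])` → a = [[2, 1, 93], [5, 4], [5, 7]]
`print(b)` → prints [[2, 1, 93], [5, 4]]

Answer: [[2, 1, 93], [5, 4]]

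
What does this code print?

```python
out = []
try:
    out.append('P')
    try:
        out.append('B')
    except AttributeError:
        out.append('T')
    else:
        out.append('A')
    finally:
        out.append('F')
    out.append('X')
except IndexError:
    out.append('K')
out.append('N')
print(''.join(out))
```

Execution trace: 'P' (try body) → 'B' (inner try body, no exception) → 'A' (inner else) → 'F' (inner finally) → 'X' (try body, no exception) → 'N' (after the try/except). Output: PBAFXN

Answer: PBAFXN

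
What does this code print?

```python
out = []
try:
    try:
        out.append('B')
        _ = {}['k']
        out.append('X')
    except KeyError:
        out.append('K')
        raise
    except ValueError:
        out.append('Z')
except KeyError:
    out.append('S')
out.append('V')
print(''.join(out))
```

Execution trace: 'B' (inner try body) → 'K' (inner except KeyError) → 'S' (outer except KeyError) → 'V' (after the try/except). Output: BKSV

Answer: BKSV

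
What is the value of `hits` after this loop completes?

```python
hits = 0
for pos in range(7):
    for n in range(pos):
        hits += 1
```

Triangle number: 0+1+2+...+6
`hits` takes the values: 0 → 1 → 2 → 3 → 4 → 5 → 6 → 7 → 8 → 9 → 10 → 11 → 12 → 13 → 14 → 15 → 16 → 17 → 18 → 19 → 20 → 21

Answer: 21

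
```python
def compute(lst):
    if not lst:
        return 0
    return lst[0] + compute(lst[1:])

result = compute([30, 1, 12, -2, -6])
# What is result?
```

30 + 1 + 12 + (-2) + (-6) + 0 = 35

Answer: 35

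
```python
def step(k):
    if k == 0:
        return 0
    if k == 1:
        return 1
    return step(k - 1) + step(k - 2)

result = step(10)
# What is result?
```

Build up from base cases: step(0)=0, step(1)=1, step(2)=1, step(3)=2, step(4)=3, step(5)=5, step(6)=8, ..., step(10)=55

Answer: 55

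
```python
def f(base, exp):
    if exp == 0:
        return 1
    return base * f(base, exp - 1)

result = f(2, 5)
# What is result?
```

f(2, 5) = 2 * 2 * 2 * 2 * 2 = 32

Answer: 32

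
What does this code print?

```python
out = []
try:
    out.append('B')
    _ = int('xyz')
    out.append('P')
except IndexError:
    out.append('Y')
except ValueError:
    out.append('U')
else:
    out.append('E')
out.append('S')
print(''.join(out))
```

Execution trace: 'B' (try body) → 'U' (except ValueError) → 'S' (after the try/except). Output: BUS

Answer: BUS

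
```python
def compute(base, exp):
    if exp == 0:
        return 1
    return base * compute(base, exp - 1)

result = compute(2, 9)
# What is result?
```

compute(2, 9) = 2 * 2 * 2 * 2 * 2 * 2 * 2 * 2 * 2 = 512

Answer: 512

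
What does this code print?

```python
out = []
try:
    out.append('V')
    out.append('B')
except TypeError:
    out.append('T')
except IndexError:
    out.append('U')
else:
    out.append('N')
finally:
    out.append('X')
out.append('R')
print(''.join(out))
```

Execution trace: 'V' (try body) → 'B' (try body, no exception) → 'N' (else) → 'X' (finally) → 'R' (after the try/except). Output: VBNXR

Answer: VBNXR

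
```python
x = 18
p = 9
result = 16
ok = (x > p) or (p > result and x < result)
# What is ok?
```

Trace:
`x = 18` → x = 18
`p = 9` → p = 9
`result = 16` → result = 16
`ok = (x > p) or (p > result and x < result)` → ok = True
So ok = True

Answer: True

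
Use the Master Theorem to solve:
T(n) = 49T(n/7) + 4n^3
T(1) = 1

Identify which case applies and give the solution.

a=49, b=7, f(n)=4n^3. log_7(49) = 2. Since c=3 > 2 and the regularity condition holds (49(n/7)^3 = (49/7^3)n^3 with 49/7^3 < 1), Case 3 applies: T(n) = Θ(f(n)) = O(n^3).

Answer: O(n^3) - Case 3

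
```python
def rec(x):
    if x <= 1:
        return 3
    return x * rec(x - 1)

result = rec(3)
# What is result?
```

rec(3) = 3 * 2 * 3 = 18

Answer: 18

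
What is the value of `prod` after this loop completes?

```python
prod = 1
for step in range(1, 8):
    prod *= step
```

7! = 5040
`prod` takes the values: 1 → 2 → 6 → 24 → 120 → 720 → 5040

Answer: 5040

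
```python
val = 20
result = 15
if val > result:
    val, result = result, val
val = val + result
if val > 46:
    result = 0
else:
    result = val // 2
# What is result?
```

Trace:
`val = 20` → val = 20
`result = 15` → result = 15
`if val > result: ...` → val > result is True → val = 15; result = 20
`val = val + result` → val = 35
`if val > 46: ...` → val > 46 is False, take else branch → result = 17
So result = 17

Answer: 17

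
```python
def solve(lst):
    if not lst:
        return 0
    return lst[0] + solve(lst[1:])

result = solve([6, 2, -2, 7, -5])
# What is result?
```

6 + 2 + (-2) + 7 + (-5) + 0 = 8

Answer: 8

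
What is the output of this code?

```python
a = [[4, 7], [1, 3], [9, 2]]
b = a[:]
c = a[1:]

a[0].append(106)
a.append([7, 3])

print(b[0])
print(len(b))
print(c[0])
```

Key concept: slice with nested mutation.
Step by step:
`a = [[4, 7], [1, 3], [9, 2]]` → a = [[4, 7], [1, 3], [9, 2]]
`b = a[:]` → b = [[4, 7], [1, 3], [9, 2]]
`c = a[1:]` → c = [[1, 3], [9, 2]]
`a[0].append(106)` → a = [[4, 7, 106], [1, 3], [9, 2]]; b = [[4, 7, 106], [1, 3], [9, 2]]
`a.append([7, 3])` → a = [[4, 7, 106], [1, 3], [9, 2], [7, 3]]
`print(b[0])` → prints [4, 7, 106]
`print(len(b))` → prints 3
`print(c[0])` → prints [1, 3]

Answer:
[4, 7, 106]
3
[1, 3]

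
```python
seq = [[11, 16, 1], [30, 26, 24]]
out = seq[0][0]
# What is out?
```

Trace:
`seq = [[11, 16, 1], [30, 26, 24]]` → seq = [[11, 16, 1], [30, 26, 24]]
`out = seq[0][0]` → out = 11
So out = 11

Answer: 11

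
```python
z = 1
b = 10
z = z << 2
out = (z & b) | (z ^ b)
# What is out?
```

Trace:
`z = 1` → z = 1
`b = 10` → b = 10
`z = z << 2` → z = 4
`out = (z & b) | (z ^ b)` → out = 14
So out = 14

Answer: 14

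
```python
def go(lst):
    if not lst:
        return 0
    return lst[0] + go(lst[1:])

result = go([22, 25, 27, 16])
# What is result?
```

22 + 25 + 27 + 16 + 0 = 90

Answer: 90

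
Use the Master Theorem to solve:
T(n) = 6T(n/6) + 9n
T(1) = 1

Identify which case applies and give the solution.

a=6, b=6, f(n)=9n. log_6(6) = 1. Since c=1 = 1, Case 2 applies: T(n) = Θ(n^log_b(a) · log n) = O(n log n).

Answer: O(n log n) - Case 2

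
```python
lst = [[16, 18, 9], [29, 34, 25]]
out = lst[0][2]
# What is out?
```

Trace:
`lst = [[16, 18, 9], [29, 34, 25]]` → lst = [[16, 18, 9], [29, 34, 25]]
`out = lst[0][2]` → out = 9
So out = 9

Answer: 9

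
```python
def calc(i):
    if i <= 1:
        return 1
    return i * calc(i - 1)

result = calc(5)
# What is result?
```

calc(5) = 5 * 4 * 3 * 2 * 1 = 120

Answer: 120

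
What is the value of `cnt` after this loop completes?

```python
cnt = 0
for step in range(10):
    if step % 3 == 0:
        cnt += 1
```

Count numbers divisible by 3 in range(10)
`cnt` takes the values: 0 → 1 → 2 → 3 → 4

Answer: 4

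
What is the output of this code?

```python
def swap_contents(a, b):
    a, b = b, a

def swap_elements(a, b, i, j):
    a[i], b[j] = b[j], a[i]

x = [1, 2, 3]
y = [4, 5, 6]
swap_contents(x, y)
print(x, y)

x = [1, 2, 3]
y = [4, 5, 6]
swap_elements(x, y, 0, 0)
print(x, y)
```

Key concept: parameter rebinding vs mutation.
Step by step:
`x = [1, 2, 3]` → x = [1, 2, 3]
`y = [4, 5, 6]` → y = [4, 5, 6]
`swap_contents(x, y)` → no visible change to tracked variables
`print(x, y)` → prints [1, 2, 3] [4, 5, 6]
`x = [1, 2, 3]` → x = [1, 2, 3]
`y = [4, 5, 6]` → y = [4, 5, 6]
`swap_elements(x, y, 0, 0)` → x = [4, 2, 3]; y = [1, 5, 6]
`print(x, y)` → prints [4, 2, 3] [1, 5, 6]

Answer:
[1, 2, 3] [4, 5, 6]
[4, 2, 3] [1, 5, 6]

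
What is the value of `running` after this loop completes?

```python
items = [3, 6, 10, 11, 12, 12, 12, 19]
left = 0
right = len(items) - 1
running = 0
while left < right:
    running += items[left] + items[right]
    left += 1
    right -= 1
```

Sum of pairs from ends
`running` takes the values: 0 → 22 → 40 → 62 → 85

Answer: 85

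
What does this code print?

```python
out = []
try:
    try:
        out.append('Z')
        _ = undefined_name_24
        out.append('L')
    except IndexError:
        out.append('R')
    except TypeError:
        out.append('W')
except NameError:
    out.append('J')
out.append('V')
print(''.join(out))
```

Execution trace: 'Z' (inner try body) → 'J' (outer except NameError) → 'V' (after the try/except). Output: ZJV

Answer: ZJV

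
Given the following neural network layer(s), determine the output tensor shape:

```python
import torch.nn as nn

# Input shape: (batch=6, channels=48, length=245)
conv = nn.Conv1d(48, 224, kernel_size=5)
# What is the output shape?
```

Input: (6, 48, 245) -> Output: (6, 224, 241)

Answer: (6, 224, 241)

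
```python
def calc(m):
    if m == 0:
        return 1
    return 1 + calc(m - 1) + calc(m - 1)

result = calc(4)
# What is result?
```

calc(m) = 1 + 2·calc(m-1), calc(0)=1. Closed form: (1+1)·2^4 - 1 = 31.

Answer: 31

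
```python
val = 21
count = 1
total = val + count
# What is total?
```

Trace:
`val = 21` → val = 21
`count = 1` → count = 1
`total = val + count` → total = 22
So total = 22

Answer: 22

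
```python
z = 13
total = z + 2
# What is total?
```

Trace:
`z = 13` → z = 13
`total = z + 2` → total = 15
So total = 15

Answer: 15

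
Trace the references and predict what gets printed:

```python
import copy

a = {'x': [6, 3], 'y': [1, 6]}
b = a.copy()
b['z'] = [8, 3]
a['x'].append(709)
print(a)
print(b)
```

Key concept: shallow copy of dict with mutable values.
Step by step:
`a = {'x': [6, 3], 'y': [1, 6]}` → a = {'x': [6, 3], 'y': [1, 6]}
`b = a.copy()` → b = {'x': [6, 3], 'y': [1, 6]}
`b['z'] = [8, 3]` → b = {'x': [6, 3], 'y': [1, 6], 'z': [8, 3]}
`a['x'].append(709)` → a = {'x': [6, 3, 709], 'y': [1, 6]}; b = {'x': [6, 3, 709], 'y': [1, 6], 'z': [8, 3]}
`print(a)` → prints {'x': [6, 3, 709], 'y': [1, 6]}
`print(b)` → prints {'x': [6, 3, 709], 'y': [1, 6], 'z': [8, 3]}

Answer:
{'x': [6, 3, 709], 'y': [1, 6]}
{'x': [6, 3, 709], 'y': [1, 6], 'z': [8, 3]}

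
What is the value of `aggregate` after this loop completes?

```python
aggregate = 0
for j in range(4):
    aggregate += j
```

Sum of 0 to 3 = 6
`aggregate` takes the values: 0 → 1 → 3 → 6

Answer: 6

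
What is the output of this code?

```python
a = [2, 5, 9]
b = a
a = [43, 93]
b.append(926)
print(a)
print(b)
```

Key concept: rebinding vs mutation: a is rebound to a new list, b still points at the original.
Step by step:
`a = [2, 5, 9]` → a = [2, 5, 9]
`b = a` → b = [2, 5, 9] (same object as a)
`a = [43, 93]` → a = [43, 93]
`b.append(926)` → b = [2, 5, 9, 926]
`print(a)` → prints [43, 93]
`print(b)` → prints [2, 5, 9, 926]

Answer:
[43, 93]
[2, 5, 9, 926]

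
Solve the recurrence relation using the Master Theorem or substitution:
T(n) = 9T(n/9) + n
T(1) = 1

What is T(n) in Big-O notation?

By Master Theorem: a=9, b=9, f(n)=n. Since log_9(9) = 1 and f(n) = Θ(n^1), Case 2 applies. T(n) = O(n log n).

Answer: O(n log n)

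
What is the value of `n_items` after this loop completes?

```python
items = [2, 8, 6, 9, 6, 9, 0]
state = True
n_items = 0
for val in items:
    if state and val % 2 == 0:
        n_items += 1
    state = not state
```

Count even values at even positions
`n_items` takes the values: 0 → 1 → 2 → 3 → 4

Answer: 4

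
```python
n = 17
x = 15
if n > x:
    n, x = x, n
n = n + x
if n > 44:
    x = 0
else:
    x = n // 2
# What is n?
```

Trace:
`n = 17` → n = 17
`x = 15` → x = 15
`if n > x: ...` → n > x is True → n = 15; x = 17
`n = n + x` → n = 32
`if n > 44: ...` → n > 44 is False, take else branch → x = 16
So n = 32

Answer: 32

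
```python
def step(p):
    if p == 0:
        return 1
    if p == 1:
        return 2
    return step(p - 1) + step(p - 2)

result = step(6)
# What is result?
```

Build up from base cases: step(0)=1, step(1)=2, step(2)=3, step(3)=5, step(4)=8, step(5)=13, step(6)=21

Answer: 21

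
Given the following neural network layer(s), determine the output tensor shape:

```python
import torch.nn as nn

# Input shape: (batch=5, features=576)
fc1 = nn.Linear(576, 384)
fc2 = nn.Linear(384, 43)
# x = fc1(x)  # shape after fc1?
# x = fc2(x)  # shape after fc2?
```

Input: (5, 576) -> after fc1: (5, 384) -> Output: (5, 43)

Answer: (5, 43)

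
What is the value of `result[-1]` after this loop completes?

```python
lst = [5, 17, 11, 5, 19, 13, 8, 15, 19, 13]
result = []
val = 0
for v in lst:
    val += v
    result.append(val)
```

Cumulative sum ends at 125
`result` takes the values: [] → [5] → [5, 22] → [5, 22, 33] → [5, 22, 33, 38] → [5, 22, 33, 38, 57] → [5, 22, 33, 38, 57, 70] → [5, 22, 33, 38, 57, 70, 78] → [5, 22, 33, 38, 57, 70, 78, 93] → [5, 22, 33, 38, 57, 70, 78, 93, 112] → [5, 22, 33, 38, 57, 70, 78, 93, 112, 125]
So `result[-1]` = 125

Answer: 125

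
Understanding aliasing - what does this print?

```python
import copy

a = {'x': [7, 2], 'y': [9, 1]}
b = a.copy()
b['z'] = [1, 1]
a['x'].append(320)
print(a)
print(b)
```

Key concept: shallow copy of dict with mutable values.
Step by step:
`a = {'x': [7, 2], 'y': [9, 1]}` → a = {'x': [7, 2], 'y': [9, 1]}
`b = a.copy()` → b = {'x': [7, 2], 'y': [9, 1]}
`b['z'] = [1, 1]` → b = {'x': [7, 2], 'y': [9, 1], 'z': [1, 1]}
`a['x'].append(320)` → a = {'x': [7, 2, 320], 'y': [9, 1]}; b = {'x': [7, 2, 320], 'y': [9, 1], 'z': [1, 1]}
`print(a)` → prints {'x': [7, 2, 320], 'y': [9, 1]}
`print(b)` → prints {'x': [7, 2, 320], 'y': [9, 1], 'z': [1, 1]}

Answer:
{'x': [7, 2, 320], 'y': [9, 1]}
{'x': [7, 2, 320], 'y': [9, 1], 'z': [1, 1]}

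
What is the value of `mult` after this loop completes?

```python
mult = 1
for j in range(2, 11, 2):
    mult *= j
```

Product of even numbers 2 to 10
`mult` takes the values: 1 → 2 → 8 → 48 → 384 → 3840

Answer: 3840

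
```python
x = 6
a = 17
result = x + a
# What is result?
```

Trace:
`x = 6` → x = 6
`a = 17` → a = 17
`result = x + a` → result = 23
So result = 23

Answer: 23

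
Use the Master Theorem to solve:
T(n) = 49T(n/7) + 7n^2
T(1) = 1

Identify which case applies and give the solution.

a=49, b=7, f(n)=7n^2. log_7(49) = 2. Since c=2 = 2, Case 2 applies: T(n) = Θ(n^log_b(a) · log n) = O(n^2 log n).

Answer: O(n^2 log n) - Case 2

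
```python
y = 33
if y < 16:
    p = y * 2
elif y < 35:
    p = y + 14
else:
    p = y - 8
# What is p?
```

Trace:
`y = 33` → y = 33
`if y < 16: ...` → y < 16 is False, y < 35 is True → p = 47
So p = 47

Answer: 47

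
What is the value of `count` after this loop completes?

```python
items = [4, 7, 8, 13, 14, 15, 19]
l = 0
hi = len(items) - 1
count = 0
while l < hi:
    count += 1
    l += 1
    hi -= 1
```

Iterations until pointers meet (list length 7)
`count` takes the values: 0 → 1 → 2 → 3

Answer: 3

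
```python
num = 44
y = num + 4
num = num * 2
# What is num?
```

Trace:
`num = 44` → num = 44
`y = num + 4` → y = 48
`num = num * 2` → num = 88
So num = 88

Answer: 88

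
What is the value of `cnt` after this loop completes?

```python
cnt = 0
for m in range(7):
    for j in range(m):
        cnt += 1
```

Triangle number: 0+1+2+...+6
`cnt` takes the values: 0 → 1 → 2 → 3 → 4 → 5 → 6 → 7 → 8 → 9 → 10 → 11 → 12 → 13 → 14 → 15 → 16 → 17 → 18 → 19 → 20 → 21

Answer: 21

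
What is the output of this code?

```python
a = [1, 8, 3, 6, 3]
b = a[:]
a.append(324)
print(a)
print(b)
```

Key concept: slice [:] creates copy.
Step by step:
`a = [1, 8, 3, 6, 3]` → a = [1, 8, 3, 6, 3]
`b = a[:]` → b = [1, 8, 3, 6, 3]
`a.append(324)` → a = [1, 8, 3, 6, 3, 324]
`print(a)` → prints [1, 8, 3, 6, 3, 324]
`print(b)` → prints [1, 8, 3, 6, 3]

Answer:
[1, 8, 3, 6, 3, 324]
[1, 8, 3, 6, 3]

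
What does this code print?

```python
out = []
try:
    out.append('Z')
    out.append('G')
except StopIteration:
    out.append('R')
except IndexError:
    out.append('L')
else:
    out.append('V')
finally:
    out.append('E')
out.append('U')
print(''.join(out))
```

Execution trace: 'Z' (try body) → 'G' (try body, no exception) → 'V' (else) → 'E' (finally) → 'U' (after the try/except). Output: ZGVEU

Answer: ZGVEU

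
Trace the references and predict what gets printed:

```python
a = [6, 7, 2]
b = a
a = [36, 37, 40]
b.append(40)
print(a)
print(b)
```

Key concept: rebinding vs mutation: a is rebound to a new list, b still points at the original.
Step by step:
`a = [6, 7, 2]` → a = [6, 7, 2]
`b = a` → b = [6, 7, 2] (same object as a)
`a = [36, 37, 40]` → a = [36, 37, 40]
`b.append(40)` → b = [6, 7, 2, 40]
`print(a)` → prints [36, 37, 40]
`print(b)` → prints [6, 7, 2, 40]

Answer:
[36, 37, 40]
[6, 7, 2, 40]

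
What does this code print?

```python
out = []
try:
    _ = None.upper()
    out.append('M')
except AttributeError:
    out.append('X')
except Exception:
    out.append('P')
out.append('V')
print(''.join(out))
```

Execution trace: 'X' (except AttributeError) → 'V' (after the try/except). Output: XV

Answer: XV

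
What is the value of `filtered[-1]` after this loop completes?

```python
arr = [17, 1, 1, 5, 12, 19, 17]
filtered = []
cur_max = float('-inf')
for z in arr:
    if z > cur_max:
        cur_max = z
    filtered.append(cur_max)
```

Running max ends at 19
`filtered` takes the values: [] → [17] → [17, 17] → [17, 17, 17] → [17, 17, 17, 17] → [17, 17, 17, 17, 17] → [17, 17, 17, 17, 17, 19] → [17, 17, 17, 17, 17, 19, 19]
So `filtered[-1]` = 19

Answer: 19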